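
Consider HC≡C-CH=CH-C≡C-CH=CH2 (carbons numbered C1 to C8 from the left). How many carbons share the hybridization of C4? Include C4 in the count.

C4 is sp2 (one π bond).
C1: sp
C2: sp
C3: sp2 ✓
C4: sp2 ✓
C5: sp
C6: sp
C7: sp2 ✓
C8: sp2 ✓
4 carbons are sp2.

4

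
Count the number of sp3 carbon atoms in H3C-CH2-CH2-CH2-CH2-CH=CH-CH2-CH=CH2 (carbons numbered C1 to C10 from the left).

6

C1: sp3 ✓
C2: sp3 ✓
C3: sp3 ✓
C4: sp3 ✓
C5: sp3 ✓
C6: sp2
C7: sp2
C8: sp3 ✓
C9: sp2
C10: sp2
C1, C2, C3, C4, C5, C8 → 6 sp3 carbons.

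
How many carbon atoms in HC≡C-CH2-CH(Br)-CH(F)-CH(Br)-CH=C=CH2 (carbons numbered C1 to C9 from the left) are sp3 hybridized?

4

C1: sp
C2: sp
C3: sp3 ✓
C4: sp3 ✓
C5: sp3 ✓
C6: sp3 ✓
C7: sp2
C8: sp
C9: sp2
C3, C4, C5, C6 → 4 sp3 carbons.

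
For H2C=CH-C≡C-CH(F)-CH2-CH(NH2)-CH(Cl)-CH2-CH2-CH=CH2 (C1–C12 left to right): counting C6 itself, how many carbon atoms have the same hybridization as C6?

6

C6 is sp3 (only σ bonds).
C1: sp2
C2: sp2
C3: sp
C4: sp
C5: sp3 ✓
C6: sp3 ✓
C7: sp3 ✓
C8: sp3 ✓
C9: sp3 ✓
C10: sp3 ✓
C11: sp2
C12: sp2
6 carbons are sp3.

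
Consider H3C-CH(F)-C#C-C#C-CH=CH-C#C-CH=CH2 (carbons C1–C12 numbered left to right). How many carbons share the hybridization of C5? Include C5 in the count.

C5 is sp (two π bonds).
C1: sp3
C2: sp3
C3: sp ✓
C4: sp ✓
C5: sp ✓
C6: sp ✓
C7: sp2
C8: sp2
C9: sp ✓
C10: sp ✓
C11: sp2
C12: sp2
6 carbons are sp.

6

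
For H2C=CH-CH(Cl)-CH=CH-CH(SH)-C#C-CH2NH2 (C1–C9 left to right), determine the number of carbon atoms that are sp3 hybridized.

3

C1: sp2
C2: sp2
C3: sp3 ✓
C4: sp2
C5: sp2
C6: sp3 ✓
C7: sp
C8: sp
C9: sp3 ✓
C3, C6, C9 → 3 sp3 carbons.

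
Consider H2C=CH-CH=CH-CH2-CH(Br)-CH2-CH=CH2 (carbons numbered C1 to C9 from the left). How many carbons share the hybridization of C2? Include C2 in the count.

6

C2 is sp2 (one π bond).
C1: sp2 ✓
C2: sp2 ✓
C3: sp2 ✓
C4: sp2 ✓
C5: sp3
C6: sp3
C7: sp3
C8: sp2 ✓
C9: sp2 ✓
6 carbons are sp2.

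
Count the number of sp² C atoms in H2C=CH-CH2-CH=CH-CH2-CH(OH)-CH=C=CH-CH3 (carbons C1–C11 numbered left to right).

C1: sp2 ✓
C2: sp2 ✓
C3: sp3
C4: sp2 ✓
C5: sp2 ✓
C6: sp3
C7: sp3
C8: sp2 ✓
C9: sp
C10: sp2 ✓
C11: sp3
C1, C2, C4, C5, C8, C10 → 6 sp2 carbons.

6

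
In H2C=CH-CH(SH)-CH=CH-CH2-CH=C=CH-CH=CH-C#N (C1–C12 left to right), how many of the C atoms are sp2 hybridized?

C1: sp2 ✓
C2: sp2 ✓
C3: sp3
C4: sp2 ✓
C5: sp2 ✓
C6: sp3
C7: sp2 ✓
C8: sp
C9: sp2 ✓
C10: sp2 ✓
C11: sp2 ✓
C12: sp
C1, C2, C4, C5, C7, C9, C10, C11 → 8 sp2 carbons.

8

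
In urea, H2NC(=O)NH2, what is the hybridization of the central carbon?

sp^2

The central carbon is sp2: 3 σ bonds, plus one π bond, 3 electron-density regions.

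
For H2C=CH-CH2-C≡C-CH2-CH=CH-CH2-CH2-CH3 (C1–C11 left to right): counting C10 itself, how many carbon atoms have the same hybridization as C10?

5

C10 is sp3 (only σ bonds).
C1: sp2
C2: sp2
C3: sp3 ✓
C4: sp
C5: sp
C6: sp3 ✓
C7: sp2
C8: sp2
C9: sp3 ✓
C10: sp3 ✓
C11: sp3 ✓
5 carbons are sp3.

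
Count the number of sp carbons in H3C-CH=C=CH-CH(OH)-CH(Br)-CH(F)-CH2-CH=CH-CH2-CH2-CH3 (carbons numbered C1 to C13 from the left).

1

C1: sp3
C2: sp2
C3: sp ✓
C4: sp2
C5: sp3
C6: sp3
C7: sp3
C8: sp3
C9: sp2
C10: sp2
C11: sp3
C12: sp3
C13: sp3
C3 → 1 sp carbon.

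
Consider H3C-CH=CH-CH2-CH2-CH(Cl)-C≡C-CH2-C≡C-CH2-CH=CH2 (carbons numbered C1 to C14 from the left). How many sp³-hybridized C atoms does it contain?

6

C1: sp3 ✓
C2: sp2
C3: sp2
C4: sp3 ✓
C5: sp3 ✓
C6: sp3 ✓
C7: sp
C8: sp
C9: sp3 ✓
C10: sp
C11: sp
C12: sp3 ✓
C13: sp2
C14: sp2
C1, C4, C5, C6, C9, C12 → 6 sp3 carbons.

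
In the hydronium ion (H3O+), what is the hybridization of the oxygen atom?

Three σ bonds + one lone pair = steric number 4 → sp3.

sp3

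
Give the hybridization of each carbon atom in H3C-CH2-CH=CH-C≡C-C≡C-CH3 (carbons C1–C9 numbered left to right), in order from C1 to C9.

C1 sp3, C2 sp3, C3 sp2, C4 sp2, C5 sp, C6 sp, C7 sp, C8 sp, C9 sp3

C1: 4 σ bonds — 4 electron domains, sp3.
C2 carries 4 σ bonds, giving a steric number of 4, so it is sp3.
C3 is sp2: 3 σ bonds, plus one π bond, 3 electron-density regions.
C4 is sp2: 3 σ bonds, plus one π bond, 3 electron-density regions.
C5 — 2 σ bonds, plus two π bonds. Steric number 2, so sp.
C6 — 2 σ bonds, plus two π bonds. Steric number 2, so sp.
C7 — 2 σ bonds, plus two π bonds. Steric number 2, so sp.
C8 has 2 σ bonds, plus two π bonds: steric number 2 → sp.
C9 (4 σ bonds) has steric number 4: sp3.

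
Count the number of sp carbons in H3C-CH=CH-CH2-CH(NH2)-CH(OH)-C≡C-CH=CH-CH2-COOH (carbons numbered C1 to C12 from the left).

2

C1: sp3
C2: sp2
C3: sp2
C4: sp3
C5: sp3
C6: sp3
C7: sp ✓
C8: sp ✓
C9: sp2
C10: sp2
C11: sp3
C12: sp2
C7, C8 → 2 sp carbons.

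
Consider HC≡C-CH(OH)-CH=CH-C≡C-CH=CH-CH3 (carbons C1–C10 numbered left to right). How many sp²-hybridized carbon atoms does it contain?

4

C1: sp
C2: sp
C3: sp3
C4: sp2 ✓
C5: sp2 ✓
C6: sp
C7: sp
C8: sp2 ✓
C9: sp2 ✓
C10: sp3
C4, C5, C8, C9 → 4 sp2 carbons.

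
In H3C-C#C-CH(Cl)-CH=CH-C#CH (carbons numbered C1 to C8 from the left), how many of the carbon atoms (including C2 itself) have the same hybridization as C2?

4

C2 is sp (two π bonds).
C1: sp3
C2: sp ✓
C3: sp ✓
C4: sp3
C5: sp2
C6: sp2
C7: sp ✓
C8: sp ✓
4 carbons are sp.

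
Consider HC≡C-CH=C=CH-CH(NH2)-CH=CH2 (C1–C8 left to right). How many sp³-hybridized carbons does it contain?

C1: sp
C2: sp
C3: sp2
C4: sp
C5: sp2
C6: sp3 ✓
C7: sp2
C8: sp2
C6 → 1 sp3 carbon.

1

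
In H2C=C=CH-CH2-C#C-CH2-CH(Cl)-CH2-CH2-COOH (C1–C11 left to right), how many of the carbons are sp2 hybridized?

3

C1: sp2 ✓
C2: sp
C3: sp2 ✓
C4: sp3
C5: sp
C6: sp
C7: sp3
C8: sp3
C9: sp3
C10: sp3
C11: sp2 ✓
C1, C3, C11 → 3 sp2 carbons.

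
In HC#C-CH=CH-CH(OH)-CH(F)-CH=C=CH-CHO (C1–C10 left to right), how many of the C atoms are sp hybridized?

C1: sp ✓
C2: sp ✓
C3: sp2
C4: sp2
C5: sp3
C6: sp3
C7: sp2
C8: sp ✓
C9: sp2
C10: sp2
C1, C2, C8 → 3 sp carbons.

3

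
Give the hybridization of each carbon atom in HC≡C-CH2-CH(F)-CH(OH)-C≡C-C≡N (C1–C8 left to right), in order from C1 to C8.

C1 (2 σ bonds, plus two π bonds) has steric number 2: sp.
C2 carries 2 σ bonds, plus two π bonds, giving a steric number of 2, so it is sp.
C3 is sp3: 4 σ bonds, 4 electron-density regions.
C4 is sp3: 4 σ bonds, 4 electron-density regions.
C5 carries 4 σ bonds, giving a steric number of 4, so it is sp3.
C6 has 2 σ bonds, plus two π bonds: steric number 2 → sp.
C7: 2 σ bonds, plus two π bonds; 2 regions of electron density → sp.
C8 (2 σ bonds, plus two π bonds) has steric number 2: sp.

C1 sp, C2 sp, C3 sp3, C4 sp3, C5 sp3, C6 sp, C7 sp, C8 sp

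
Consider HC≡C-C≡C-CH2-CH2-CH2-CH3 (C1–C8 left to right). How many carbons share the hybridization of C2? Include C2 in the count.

4

C2 is sp (two π bonds).
C1: sp ✓
C2: sp ✓
C3: sp ✓
C4: sp ✓
C5: sp3
C6: sp3
C7: sp3
C8: sp3
4 carbons are sp.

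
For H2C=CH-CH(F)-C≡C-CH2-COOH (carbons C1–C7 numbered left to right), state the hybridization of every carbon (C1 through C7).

C1: 3 σ bonds, plus one π bond — 3 electron domains, sp2.
C2 has 3 σ bonds, plus one π bond: steric number 3 → sp2.
C3 is sp3: 4 σ bonds, 4 electron-density regions.
C4 (2 σ bonds, plus two π bonds) has steric number 2: sp.
C5: 2 σ bonds, plus two π bonds — 2 electron domains, sp.
C6 — 4 σ bonds. Steric number 4, so sp3.
C7 carries 3 σ bonds, plus one π bond, giving a steric number of 3, so it is sp2.

C1 sp2, C2 sp2, C3 sp3, C4 sp, C5 sp, C6 sp3, C7 sp2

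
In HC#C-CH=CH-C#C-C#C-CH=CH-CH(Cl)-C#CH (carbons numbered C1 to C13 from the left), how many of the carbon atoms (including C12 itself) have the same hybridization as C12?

8

C12 is sp (two π bonds).
C1: sp ✓
C2: sp ✓
C3: sp2
C4: sp2
C5: sp ✓
C6: sp ✓
C7: sp ✓
C8: sp ✓
C9: sp2
C10: sp2
C11: sp3
C12: sp ✓
C13: sp ✓
8 carbons are sp.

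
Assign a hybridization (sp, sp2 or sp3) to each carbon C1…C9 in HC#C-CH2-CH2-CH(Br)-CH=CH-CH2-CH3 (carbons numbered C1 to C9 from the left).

C1 sp, C2 sp, C3 sp3, C4 sp3, C5 sp3, C6 sp2, C7 sp2, C8 sp3, C9 sp3

C1 carries 2 σ bonds, plus two π bonds, giving a steric number of 2, so it is sp.
C2: 2 σ bonds, plus two π bonds — 2 electron domains, sp.
C3: 4 σ bonds; 4 regions of electron density → sp3.
C4: 4 σ bonds — 4 electron domains, sp3.
C5 has 4 σ bonds: steric number 4 → sp3.
C6 — 3 σ bonds, plus one π bond. Steric number 3, so sp2.
C7 has 3 σ bonds, plus one π bond: steric number 3 → sp2.
C8: 4 σ bonds — 4 electron domains, sp3.
C9: 4 σ bonds — 4 electron domains, sp3.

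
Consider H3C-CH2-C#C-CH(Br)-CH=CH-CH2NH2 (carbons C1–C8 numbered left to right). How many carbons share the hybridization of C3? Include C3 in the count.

C3 is sp (two π bonds).
C1: sp3
C2: sp3
C3: sp ✓
C4: sp ✓
C5: sp3
C6: sp2
C7: sp2
C8: sp3
2 carbons are sp.

2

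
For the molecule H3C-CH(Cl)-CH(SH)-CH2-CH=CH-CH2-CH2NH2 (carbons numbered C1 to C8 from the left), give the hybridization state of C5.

C5: 3 σ bonds, plus one π bond; 3 regions of electron density → sp2.

sp^2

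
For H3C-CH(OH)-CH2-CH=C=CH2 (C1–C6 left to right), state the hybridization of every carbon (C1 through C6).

C1 sp3, C2 sp3, C3 sp3, C4 sp2, C5 sp, C6 sp2

C1 — 4 σ bonds. Steric number 4, so sp3.
C2: 4 σ bonds; 4 regions of electron density → sp3.
C3 carries 4 σ bonds, giving a steric number of 4, so it is sp3.
C4 has 3 σ bonds, plus one π bond: steric number 3 → sp2.
C5: 2 σ bonds, plus two π bonds; 2 regions of electron density → sp.
C6: 3 σ bonds, plus one π bond — 3 electron domains, sp2.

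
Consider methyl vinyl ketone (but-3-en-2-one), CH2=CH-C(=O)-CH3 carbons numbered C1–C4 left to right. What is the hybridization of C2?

sp2

C2 — 3 σ bonds, plus one π bond. Steric number 3, so sp2.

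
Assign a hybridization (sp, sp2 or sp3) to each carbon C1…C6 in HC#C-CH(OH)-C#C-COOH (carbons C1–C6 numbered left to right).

C1 sp, C2 sp, C3 sp3, C4 sp, C5 sp, C6 sp2

C1 carries 2 σ bonds, plus two π bonds, giving a steric number of 2, so it is sp.
C2 (2 σ bonds, plus two π bonds) has steric number 2: sp.
C3 — 4 σ bonds. Steric number 4, so sp3.
C4 — 2 σ bonds, plus two π bonds. Steric number 2, so sp.
C5: 2 σ bonds, plus two π bonds — 2 electron domains, sp.
C6 is sp2: 3 σ bonds, plus one π bond, 3 electron-density regions.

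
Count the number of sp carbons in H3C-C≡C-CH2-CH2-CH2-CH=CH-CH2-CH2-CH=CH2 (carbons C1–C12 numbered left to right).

2

C1: sp3
C2: sp ✓
C3: sp ✓
C4: sp3
C5: sp3
C6: sp3
C7: sp2
C8: sp2
C9: sp3
C10: sp3
C11: sp2
C12: sp2
C2, C3 → 2 sp carbons.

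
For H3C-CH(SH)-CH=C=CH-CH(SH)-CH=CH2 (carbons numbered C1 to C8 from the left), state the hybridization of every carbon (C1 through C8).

C1 has 4 σ bonds: steric number 4 → sp3.
C2: 4 σ bonds; 4 regions of electron density → sp3.
C3 has 3 σ bonds, plus one π bond: steric number 3 → sp2.
C4 — 2 σ bonds, plus two π bonds. Steric number 2, so sp.
C5 is sp2: 3 σ bonds, plus one π bond, 3 electron-density regions.
C6 has 4 σ bonds: steric number 4 → sp3.
C7 carries 3 σ bonds, plus one π bond, giving a steric number of 3, so it is sp2.
C8 has 3 σ bonds, plus one π bond: steric number 3 → sp2.

C1 sp3, C2 sp3, C3 sp2, C4 sp, C5 sp2, C6 sp3, C7 sp2, C8 sp2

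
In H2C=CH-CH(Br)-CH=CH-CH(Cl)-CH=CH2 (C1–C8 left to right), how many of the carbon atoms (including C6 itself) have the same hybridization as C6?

C6 is sp3 (only σ bonds).
C1: sp2
C2: sp2
C3: sp3 ✓
C4: sp2
C5: sp2
C6: sp3 ✓
C7: sp2
C8: sp2
2 carbons are sp3.

2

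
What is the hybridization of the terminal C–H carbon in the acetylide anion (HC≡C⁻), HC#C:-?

sp

The terminal C–H carbon is sp: 2 σ bonds, plus two π bonds, 2 electron-density regions.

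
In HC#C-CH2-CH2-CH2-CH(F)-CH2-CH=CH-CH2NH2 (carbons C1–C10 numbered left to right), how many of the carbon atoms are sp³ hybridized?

C1: sp
C2: sp
C3: sp3 ✓
C4: sp3 ✓
C5: sp3 ✓
C6: sp3 ✓
C7: sp3 ✓
C8: sp2
C9: sp2
C10: sp3 ✓
C3, C4, C5, C6, C7, C10 → 6 sp3 carbons.

6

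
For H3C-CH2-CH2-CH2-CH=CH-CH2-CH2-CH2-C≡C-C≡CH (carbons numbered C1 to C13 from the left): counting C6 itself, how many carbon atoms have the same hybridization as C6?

C6 is sp2 (one π bond).
C1: sp3
C2: sp3
C3: sp3
C4: sp3
C5: sp2 ✓
C6: sp2 ✓
C7: sp3
C8: sp3
C9: sp3
C10: sp
C11: sp
C12: sp
C13: sp
2 carbons are sp2.

2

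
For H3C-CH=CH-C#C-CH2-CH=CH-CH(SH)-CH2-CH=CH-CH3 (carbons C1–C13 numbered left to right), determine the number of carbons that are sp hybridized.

2

C1: sp3
C2: sp2
C3: sp2
C4: sp ✓
C5: sp ✓
C6: sp3
C7: sp2
C8: sp2
C9: sp3
C10: sp3
C11: sp2
C12: sp2
C13: sp3
C4, C5 → 2 sp carbons.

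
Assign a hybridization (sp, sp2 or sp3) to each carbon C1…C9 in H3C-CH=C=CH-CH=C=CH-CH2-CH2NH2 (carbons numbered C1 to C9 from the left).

C1 has 4 σ bonds: steric number 4 → sp3.
C2 carries 3 σ bonds, plus one π bond, giving a steric number of 3, so it is sp2.
C3 — 2 σ bonds, plus two π bonds. Steric number 2, so sp.
C4 has 3 σ bonds, plus one π bond: steric number 3 → sp2.
C5 carries 3 σ bonds, plus one π bond, giving a steric number of 3, so it is sp2.
C6 carries 2 σ bonds, plus two π bonds, giving a steric number of 2, so it is sp.
C7 carries 3 σ bonds, plus one π bond, giving a steric number of 3, so it is sp2.
C8 is sp3: 4 σ bonds, 4 electron-density regions.
C9 carries 4 σ bonds, giving a steric number of 4, so it is sp3.

C1 sp3, C2 sp2, C3 sp, C4 sp2, C5 sp2, C6 sp, C7 sp2, C8 sp3, C9 sp3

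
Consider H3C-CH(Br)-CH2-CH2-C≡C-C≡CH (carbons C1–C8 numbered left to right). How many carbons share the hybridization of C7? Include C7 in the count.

4

C7 is sp (two π bonds).
C1: sp3
C2: sp3
C3: sp3
C4: sp3
C5: sp ✓
C6: sp ✓
C7: sp ✓
C8: sp ✓
4 carbons are sp.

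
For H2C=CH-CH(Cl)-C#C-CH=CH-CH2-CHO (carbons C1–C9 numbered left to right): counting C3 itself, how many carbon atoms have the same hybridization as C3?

2

C3 is sp3 (only σ bonds).
C1: sp2
C2: sp2
C3: sp3 ✓
C4: sp
C5: sp
C6: sp2
C7: sp2
C8: sp3 ✓
C9: sp2
2 carbons are sp3.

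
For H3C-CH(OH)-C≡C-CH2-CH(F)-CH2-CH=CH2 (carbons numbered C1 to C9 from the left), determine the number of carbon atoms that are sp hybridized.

2

C1: sp3
C2: sp3
C3: sp ✓
C4: sp ✓
C5: sp3
C6: sp3
C7: sp3
C8: sp2
C9: sp2
C3, C4 → 2 sp carbons.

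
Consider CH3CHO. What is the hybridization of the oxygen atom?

The oxygen atom carries 1 σ bond and 2 lone pairs, plus one π bond, giving a steric number of 3, so it is sp2.

sp²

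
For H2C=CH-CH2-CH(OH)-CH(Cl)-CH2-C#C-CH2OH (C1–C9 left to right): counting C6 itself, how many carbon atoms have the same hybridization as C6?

C6 is sp3 (only σ bonds).
C1: sp2
C2: sp2
C3: sp3 ✓
C4: sp3 ✓
C5: sp3 ✓
C6: sp3 ✓
C7: sp
C8: sp
C9: sp3 ✓
5 carbons are sp3.

5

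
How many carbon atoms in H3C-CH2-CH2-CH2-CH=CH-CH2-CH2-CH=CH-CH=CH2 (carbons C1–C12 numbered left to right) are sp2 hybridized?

6

C1: sp3
C2: sp3
C3: sp3
C4: sp3
C5: sp2 ✓
C6: sp2 ✓
C7: sp3
C8: sp3
C9: sp2 ✓
C10: sp2 ✓
C11: sp2 ✓
C12: sp2 ✓
C5, C6, C9, C10, C11, C12 → 6 sp2 carbons.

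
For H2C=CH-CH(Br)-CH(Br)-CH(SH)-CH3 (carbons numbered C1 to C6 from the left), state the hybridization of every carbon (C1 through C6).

C1 sp2, C2 sp2, C3 sp3, C4 sp3, C5 sp3, C6 sp3

C1 is sp2: 3 σ bonds, plus one π bond, 3 electron-density regions.
C2 is sp2: 3 σ bonds, plus one π bond, 3 electron-density regions.
C3 — 4 σ bonds. Steric number 4, so sp3.
C4 has 4 σ bonds: steric number 4 → sp3.
C5: 4 σ bonds — 4 electron domains, sp3.
C6 — 4 σ bonds. Steric number 4, so sp3.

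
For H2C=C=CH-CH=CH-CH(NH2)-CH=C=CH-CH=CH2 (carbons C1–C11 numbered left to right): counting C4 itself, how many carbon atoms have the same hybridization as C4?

C4 is sp2 (one π bond).
C1: sp2 ✓
C2: sp
C3: sp2 ✓
C4: sp2 ✓
C5: sp2 ✓
C6: sp3
C7: sp2 ✓
C8: sp
C9: sp2 ✓
C10: sp2 ✓
C11: sp2 ✓
8 carbons are sp2.

8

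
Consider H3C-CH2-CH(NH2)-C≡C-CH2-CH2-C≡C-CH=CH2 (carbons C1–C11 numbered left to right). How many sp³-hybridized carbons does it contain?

C1: sp3 ✓
C2: sp3 ✓
C3: sp3 ✓
C4: sp
C5: sp
C6: sp3 ✓
C7: sp3 ✓
C8: sp
C9: sp
C10: sp2
C11: sp2
C1, C2, C3, C6, C7 → 5 sp3 carbons.

5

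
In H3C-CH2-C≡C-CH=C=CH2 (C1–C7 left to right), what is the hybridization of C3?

sp

C3 carries 2 σ bonds, plus two π bonds, giving a steric number of 2, so it is sp.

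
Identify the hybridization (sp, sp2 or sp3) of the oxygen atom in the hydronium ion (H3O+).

Three σ bonds + one lone pair = steric number 4 → sp3.

sp3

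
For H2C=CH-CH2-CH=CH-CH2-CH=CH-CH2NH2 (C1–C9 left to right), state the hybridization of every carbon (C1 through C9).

C1 (3 σ bonds, plus one π bond) has steric number 3: sp2.
C2 has 3 σ bonds, plus one π bond: steric number 3 → sp2.
C3: 4 σ bonds — 4 electron domains, sp3.
C4: 3 σ bonds, plus one π bond; 3 regions of electron density → sp2.
C5: 3 σ bonds, plus one π bond — 3 electron domains, sp2.
C6 — 4 σ bonds. Steric number 4, so sp3.
C7: 3 σ bonds, plus one π bond; 3 regions of electron density → sp2.
C8 — 3 σ bonds, plus one π bond. Steric number 3, so sp2.
C9: 4 σ bonds; 4 regions of electron density → sp3.

C1 sp2, C2 sp2, C3 sp3, C4 sp2, C5 sp2, C6 sp3, C7 sp2, C8 sp2, C9 sp3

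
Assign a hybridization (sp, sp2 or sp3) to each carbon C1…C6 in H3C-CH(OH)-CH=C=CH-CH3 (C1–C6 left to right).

C1 sp3, C2 sp3, C3 sp2, C4 sp, C5 sp2, C6 sp3

C1 carries 4 σ bonds, giving a steric number of 4, so it is sp3.
C2: 4 σ bonds — 4 electron domains, sp3.
C3: 3 σ bonds, plus one π bond — 3 electron domains, sp2.
C4 has 2 σ bonds, plus two π bonds: steric number 2 → sp.
C5: 3 σ bonds, plus one π bond — 3 electron domains, sp2.
C6: 4 σ bonds; 4 regions of electron density → sp3.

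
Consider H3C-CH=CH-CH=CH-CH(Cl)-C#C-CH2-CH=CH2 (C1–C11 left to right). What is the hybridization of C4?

C4 has 3 σ bonds, plus one π bond: steric number 3 → sp2.

sp^2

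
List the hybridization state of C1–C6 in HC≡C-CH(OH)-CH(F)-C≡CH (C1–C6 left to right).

C1 carries 2 σ bonds, plus two π bonds, giving a steric number of 2, so it is sp.
C2 is sp: 2 σ bonds, plus two π bonds, 2 electron-density regions.
C3 carries 4 σ bonds, giving a steric number of 4, so it is sp3.
C4 carries 4 σ bonds, giving a steric number of 4, so it is sp3.
C5 — 2 σ bonds, plus two π bonds. Steric number 2, so sp.
C6 carries 2 σ bonds, plus two π bonds, giving a steric number of 2, so it is sp.

C1 sp, C2 sp, C3 sp3, C4 sp3, C5 sp, C6 sp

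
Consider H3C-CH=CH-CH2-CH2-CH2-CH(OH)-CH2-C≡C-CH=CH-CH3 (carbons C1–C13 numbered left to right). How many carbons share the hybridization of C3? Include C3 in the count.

C3 is sp2 (one π bond).
C1: sp3
C2: sp2 ✓
C3: sp2 ✓
C4: sp3
C5: sp3
C6: sp3
C7: sp3
C8: sp3
C9: sp
C10: sp
C11: sp2 ✓
C12: sp2 ✓
C13: sp3
4 carbons are sp2.

4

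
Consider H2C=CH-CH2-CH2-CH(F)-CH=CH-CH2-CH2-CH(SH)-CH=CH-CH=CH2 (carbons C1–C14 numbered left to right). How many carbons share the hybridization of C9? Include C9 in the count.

6

C9 is sp3 (only σ bonds).
C1: sp2
C2: sp2
C3: sp3 ✓
C4: sp3 ✓
C5: sp3 ✓
C6: sp2
C7: sp2
C8: sp3 ✓
C9: sp3 ✓
C10: sp3 ✓
C11: sp2
C12: sp2
C13: sp2
C14: sp2
6 carbons are sp3.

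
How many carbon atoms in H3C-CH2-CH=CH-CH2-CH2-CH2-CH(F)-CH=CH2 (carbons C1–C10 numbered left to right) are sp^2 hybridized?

4

C1: sp3
C2: sp3
C3: sp2 ✓
C4: sp2 ✓
C5: sp3
C6: sp3
C7: sp3
C8: sp3
C9: sp2 ✓
C10: sp2 ✓
C3, C4, C9, C10 → 4 sp2 carbons.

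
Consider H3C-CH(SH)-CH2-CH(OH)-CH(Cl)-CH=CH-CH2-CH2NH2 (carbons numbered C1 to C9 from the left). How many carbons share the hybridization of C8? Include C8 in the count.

C8 is sp3 (only σ bonds).
C1: sp3 ✓
C2: sp3 ✓
C3: sp3 ✓
C4: sp3 ✓
C5: sp3 ✓
C6: sp2
C7: sp2
C8: sp3 ✓
C9: sp3 ✓
7 carbons are sp3.

7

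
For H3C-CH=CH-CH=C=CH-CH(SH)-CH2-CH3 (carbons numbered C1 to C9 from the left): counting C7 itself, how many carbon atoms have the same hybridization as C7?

C7 is sp3 (only σ bonds).
C1: sp3 ✓
C2: sp2
C3: sp2
C4: sp2
C5: sp
C6: sp2
C7: sp3 ✓
C8: sp3 ✓
C9: sp3 ✓
4 carbons are sp3.

4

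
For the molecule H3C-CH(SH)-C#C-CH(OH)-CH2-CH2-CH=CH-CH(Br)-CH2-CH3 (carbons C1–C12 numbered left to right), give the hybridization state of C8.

C8: 3 σ bonds, plus one π bond; 3 regions of electron density → sp2.

sp2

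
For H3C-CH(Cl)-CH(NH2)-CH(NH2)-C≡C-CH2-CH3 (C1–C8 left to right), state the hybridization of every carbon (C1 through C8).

C1 carries 4 σ bonds, giving a steric number of 4, so it is sp3.
C2 carries 4 σ bonds, giving a steric number of 4, so it is sp3.
C3: 4 σ bonds — 4 electron domains, sp3.
C4 is sp3: 4 σ bonds, 4 electron-density regions.
C5: 2 σ bonds, plus two π bonds — 2 electron domains, sp.
C6 is sp: 2 σ bonds, plus two π bonds, 2 electron-density regions.
C7 carries 4 σ bonds, giving a steric number of 4, so it is sp3.
C8 has 4 σ bonds: steric number 4 → sp3.

C1 sp3, C2 sp3, C3 sp3, C4 sp3, C5 sp, C6 sp, C7 sp3, C8 sp3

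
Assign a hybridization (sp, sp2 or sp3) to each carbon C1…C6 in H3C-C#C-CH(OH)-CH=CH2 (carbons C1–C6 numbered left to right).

C1 (4 σ bonds) has steric number 4: sp3.
C2: 2 σ bonds, plus two π bonds; 2 regions of electron density → sp.
C3: 2 σ bonds, plus two π bonds — 2 electron domains, sp.
C4 — 4 σ bonds. Steric number 4, so sp3.
C5 carries 3 σ bonds, plus one π bond, giving a steric number of 3, so it is sp2.
C6 has 3 σ bonds, plus one π bond: steric number 3 → sp2.

C1 sp3, C2 sp, C3 sp, C4 sp3, C5 sp2, C6 sp2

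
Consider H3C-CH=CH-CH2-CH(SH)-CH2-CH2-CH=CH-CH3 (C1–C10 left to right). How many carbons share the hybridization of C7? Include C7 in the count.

C7 is sp3 (only σ bonds).
C1: sp3 ✓
C2: sp2
C3: sp2
C4: sp3 ✓
C5: sp3 ✓
C6: sp3 ✓
C7: sp3 ✓
C8: sp2
C9: sp2
C10: sp3 ✓
6 carbons are sp3.

6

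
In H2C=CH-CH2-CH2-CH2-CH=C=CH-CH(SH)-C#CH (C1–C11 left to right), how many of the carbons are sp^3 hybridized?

C1: sp2
C2: sp2
C3: sp3 ✓
C4: sp3 ✓
C5: sp3 ✓
C6: sp2
C7: sp
C8: sp2
C9: sp3 ✓
C10: sp
C11: sp
C3, C4, C5, C9 → 4 sp3 carbons.

4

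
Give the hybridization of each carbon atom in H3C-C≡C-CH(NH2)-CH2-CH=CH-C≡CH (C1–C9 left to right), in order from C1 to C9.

C1 sp3, C2 sp, C3 sp, C4 sp3, C5 sp3, C6 sp2, C7 sp2, C8 sp, C9 sp

C1: 4 σ bonds — 4 electron domains, sp3.
C2 (2 σ bonds, plus two π bonds) has steric number 2: sp.
C3: 2 σ bonds, plus two π bonds; 2 regions of electron density → sp.
C4: 4 σ bonds — 4 electron domains, sp3.
C5 has 4 σ bonds: steric number 4 → sp3.
C6 carries 3 σ bonds, plus one π bond, giving a steric number of 3, so it is sp2.
C7 — 3 σ bonds, plus one π bond. Steric number 3, so sp2.
C8 (2 σ bonds, plus two π bonds) has steric number 2: sp.
C9 (2 σ bonds, plus two π bonds) has steric number 2: sp.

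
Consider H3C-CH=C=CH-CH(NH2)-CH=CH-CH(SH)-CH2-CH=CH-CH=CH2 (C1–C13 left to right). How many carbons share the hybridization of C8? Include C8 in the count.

4

C8 is sp3 (only σ bonds).
C1: sp3 ✓
C2: sp2
C3: sp
C4: sp2
C5: sp3 ✓
C6: sp2
C7: sp2
C8: sp3 ✓
C9: sp3 ✓
C10: sp2
C11: sp2
C12: sp2
C13: sp2
4 carbons are sp3.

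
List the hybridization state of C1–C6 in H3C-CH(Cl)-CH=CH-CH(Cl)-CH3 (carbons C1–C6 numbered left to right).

C1: 4 σ bonds — 4 electron domains, sp3.
C2: 4 σ bonds; 4 regions of electron density → sp3.
C3 (3 σ bonds, plus one π bond) has steric number 3: sp2.
C4 carries 3 σ bonds, plus one π bond, giving a steric number of 3, so it is sp2.
C5 (4 σ bonds) has steric number 4: sp3.
C6 has 4 σ bonds: steric number 4 → sp3.

C1 sp3, C2 sp3, C3 sp2, C4 sp2, C5 sp3, C6 sp3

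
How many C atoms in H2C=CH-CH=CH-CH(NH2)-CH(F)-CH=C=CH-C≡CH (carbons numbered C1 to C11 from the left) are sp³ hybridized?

C1: sp2
C2: sp2
C3: sp2
C4: sp2
C5: sp3 ✓
C6: sp3 ✓
C7: sp2
C8: sp
C9: sp2
C10: sp
C11: sp
C5, C6 → 2 sp3 carbons.

2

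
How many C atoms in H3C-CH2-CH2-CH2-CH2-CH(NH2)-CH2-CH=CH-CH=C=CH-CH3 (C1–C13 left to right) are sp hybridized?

1

C1: sp3
C2: sp3
C3: sp3
C4: sp3
C5: sp3
C6: sp3
C7: sp3
C8: sp2
C9: sp2
C10: sp2
C11: sp ✓
C12: sp2
C13: sp3
C11 → 1 sp carbon.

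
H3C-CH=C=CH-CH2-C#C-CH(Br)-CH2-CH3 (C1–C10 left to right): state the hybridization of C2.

C2 — 3 σ bonds, plus one π bond. Steric number 3, so sp2.

sp^2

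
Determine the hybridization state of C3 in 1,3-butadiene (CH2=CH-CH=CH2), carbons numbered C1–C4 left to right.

C3: 3 σ bonds, plus one π bond — 3 electron domains, sp2.

sp^2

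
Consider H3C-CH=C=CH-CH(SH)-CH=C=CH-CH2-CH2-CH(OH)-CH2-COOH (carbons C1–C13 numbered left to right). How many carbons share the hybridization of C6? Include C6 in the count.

C6 is sp2 (one π bond).
C1: sp3
C2: sp2 ✓
C3: sp
C4: sp2 ✓
C5: sp3
C6: sp2 ✓
C7: sp
C8: sp2 ✓
C9: sp3
C10: sp3
C11: sp3
C12: sp3
C13: sp2 ✓
5 carbons are sp2.

5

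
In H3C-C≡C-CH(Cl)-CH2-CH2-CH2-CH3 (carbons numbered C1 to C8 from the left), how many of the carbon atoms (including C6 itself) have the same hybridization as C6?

6

C6 is sp3 (only σ bonds).
C1: sp3 ✓
C2: sp
C3: sp
C4: sp3 ✓
C5: sp3 ✓
C6: sp3 ✓
C7: sp3 ✓
C8: sp3 ✓
6 carbons are sp3.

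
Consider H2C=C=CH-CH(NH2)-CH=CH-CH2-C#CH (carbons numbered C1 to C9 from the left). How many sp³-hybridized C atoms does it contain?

2

C1: sp2
C2: sp
C3: sp2
C4: sp3 ✓
C5: sp2
C6: sp2
C7: sp3 ✓
C8: sp
C9: sp
C4, C7 → 2 sp3 carbons.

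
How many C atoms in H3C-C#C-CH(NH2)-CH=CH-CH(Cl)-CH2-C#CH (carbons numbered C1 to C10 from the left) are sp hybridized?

C1: sp3
C2: sp ✓
C3: sp ✓
C4: sp3
C5: sp2
C6: sp2
C7: sp3
C8: sp3
C9: sp ✓
C10: sp ✓
C2, C3, C9, C10 → 4 sp carbons.

4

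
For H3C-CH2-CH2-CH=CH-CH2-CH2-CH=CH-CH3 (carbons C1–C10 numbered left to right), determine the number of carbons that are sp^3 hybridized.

C1: sp3 ✓
C2: sp3 ✓
C3: sp3 ✓
C4: sp2
C5: sp2
C6: sp3 ✓
C7: sp3 ✓
C8: sp2
C9: sp2
C10: sp3 ✓
C1, C2, C3, C6, C7, C10 → 6 sp3 carbons.

6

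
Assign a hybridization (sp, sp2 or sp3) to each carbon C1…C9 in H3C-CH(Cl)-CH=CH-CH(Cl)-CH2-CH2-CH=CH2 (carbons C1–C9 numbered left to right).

C1: 4 σ bonds; 4 regions of electron density → sp3.
C2 has 4 σ bonds: steric number 4 → sp3.
C3 (3 σ bonds, plus one π bond) has steric number 3: sp2.
C4 (3 σ bonds, plus one π bond) has steric number 3: sp2.
C5: 4 σ bonds — 4 electron domains, sp3.
C6: 4 σ bonds — 4 electron domains, sp3.
C7 is sp3: 4 σ bonds, 4 electron-density regions.
C8 has 3 σ bonds, plus one π bond: steric number 3 → sp2.
C9 — 3 σ bonds, plus one π bond. Steric number 3, so sp2.

C1 sp3, C2 sp3, C3 sp2, C4 sp2, C5 sp3, C6 sp3, C7 sp3, C8 sp2, C9 sp2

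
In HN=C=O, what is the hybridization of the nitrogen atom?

The nitrogen atom has 2 σ bonds and 1 lone pair, plus one π bond: steric number 3 → sp2.

sp2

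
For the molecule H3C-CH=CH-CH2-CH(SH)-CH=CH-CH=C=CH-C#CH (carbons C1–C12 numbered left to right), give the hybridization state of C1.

sp3

C1 (4 σ bonds) has steric number 4: sp3.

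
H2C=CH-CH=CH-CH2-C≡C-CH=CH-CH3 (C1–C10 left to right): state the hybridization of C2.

C2: 3 σ bonds, plus one π bond — 3 electron domains, sp2.

sp2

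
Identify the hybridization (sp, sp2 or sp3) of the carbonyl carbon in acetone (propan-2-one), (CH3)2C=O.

sp^2

The carbonyl carbon: 3 σ bonds, plus one π bond — 3 electron domains, sp2.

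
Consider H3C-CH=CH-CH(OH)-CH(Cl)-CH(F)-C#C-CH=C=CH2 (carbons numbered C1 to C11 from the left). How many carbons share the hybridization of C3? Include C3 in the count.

C3 is sp2 (one π bond).
C1: sp3
C2: sp2 ✓
C3: sp2 ✓
C4: sp3
C5: sp3
C6: sp3
C7: sp
C8: sp
C9: sp2 ✓
C10: sp
C11: sp2 ✓
4 carbons are sp2.

4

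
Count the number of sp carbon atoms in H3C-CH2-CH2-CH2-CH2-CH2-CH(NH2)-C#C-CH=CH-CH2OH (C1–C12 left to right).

C1: sp3
C2: sp3
C3: sp3
C4: sp3
C5: sp3
C6: sp3
C7: sp3
C8: sp ✓
C9: sp ✓
C10: sp2
C11: sp2
C12: sp3
C8, C9 → 2 sp carbons.

2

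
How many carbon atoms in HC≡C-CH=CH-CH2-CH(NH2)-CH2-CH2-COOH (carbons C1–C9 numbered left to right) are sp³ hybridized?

4

C1: sp
C2: sp
C3: sp2
C4: sp2
C5: sp3 ✓
C6: sp3 ✓
C7: sp3 ✓
C8: sp3 ✓
C9: sp2
C5, C6, C7, C8 → 4 sp3 carbons.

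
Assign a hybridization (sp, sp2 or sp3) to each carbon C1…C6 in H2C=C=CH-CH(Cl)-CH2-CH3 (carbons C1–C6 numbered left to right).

C1: 3 σ bonds, plus one π bond; 3 regions of electron density → sp2.
C2: 2 σ bonds, plus two π bonds; 2 regions of electron density → sp.
C3 carries 3 σ bonds, plus one π bond, giving a steric number of 3, so it is sp2.
C4 — 4 σ bonds. Steric number 4, so sp3.
C5 has 4 σ bonds: steric number 4 → sp3.
C6 is sp3: 4 σ bonds, 4 electron-density regions.

C1 sp2, C2 sp, C3 sp2, C4 sp3, C5 sp3, C6 sp3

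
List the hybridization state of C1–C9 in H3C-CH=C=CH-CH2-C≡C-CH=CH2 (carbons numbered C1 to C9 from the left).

C1 is sp3: 4 σ bonds, 4 electron-density regions.
C2: 3 σ bonds, plus one π bond; 3 regions of electron density → sp2.
C3 carries 2 σ bonds, plus two π bonds, giving a steric number of 2, so it is sp.
C4 carries 3 σ bonds, plus one π bond, giving a steric number of 3, so it is sp2.
C5 is sp3: 4 σ bonds, 4 electron-density regions.
C6: 2 σ bonds, plus two π bonds — 2 electron domains, sp.
C7 is sp: 2 σ bonds, plus two π bonds, 2 electron-density regions.
C8 is sp2: 3 σ bonds, plus one π bond, 3 electron-density regions.
C9 — 3 σ bonds, plus one π bond. Steric number 3, so sp2.

C1 sp3, C2 sp2, C3 sp, C4 sp2, C5 sp3, C6 sp, C7 sp, C8 sp2, C9 sp2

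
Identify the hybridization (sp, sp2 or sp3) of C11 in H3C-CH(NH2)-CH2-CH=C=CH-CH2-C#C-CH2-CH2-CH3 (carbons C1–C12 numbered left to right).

sp³

C11: 4 σ bonds — 4 electron domains, sp3.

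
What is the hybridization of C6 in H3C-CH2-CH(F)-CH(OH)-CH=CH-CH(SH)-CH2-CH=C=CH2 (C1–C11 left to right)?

C6 — 3 σ bonds, plus one π bond. Steric number 3, so sp2.

sp²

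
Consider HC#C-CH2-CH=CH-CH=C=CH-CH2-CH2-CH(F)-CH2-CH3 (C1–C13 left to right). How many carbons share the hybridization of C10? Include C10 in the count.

C10 is sp3 (only σ bonds).
C1: sp
C2: sp
C3: sp3 ✓
C4: sp2
C5: sp2
C6: sp2
C7: sp
C8: sp2
C9: sp3 ✓
C10: sp3 ✓
C11: sp3 ✓
C12: sp3 ✓
C13: sp3 ✓
6 carbons are sp3.

6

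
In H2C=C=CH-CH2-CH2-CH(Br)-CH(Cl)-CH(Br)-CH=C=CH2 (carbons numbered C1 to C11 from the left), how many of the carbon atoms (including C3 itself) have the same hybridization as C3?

4

C3 is sp2 (one π bond).
C1: sp2 ✓
C2: sp
C3: sp2 ✓
C4: sp3
C5: sp3
C6: sp3
C7: sp3
C8: sp3
C9: sp2 ✓
C10: sp
C11: sp2 ✓
4 carbons are sp2.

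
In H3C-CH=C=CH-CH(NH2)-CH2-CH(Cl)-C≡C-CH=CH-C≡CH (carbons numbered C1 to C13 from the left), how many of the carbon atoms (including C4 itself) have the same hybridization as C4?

C4 is sp2 (one π bond).
C1: sp3
C2: sp2 ✓
C3: sp
C4: sp2 ✓
C5: sp3
C6: sp3
C7: sp3
C8: sp
C9: sp
C10: sp2 ✓
C11: sp2 ✓
C12: sp
C13: sp
4 carbons are sp2.

4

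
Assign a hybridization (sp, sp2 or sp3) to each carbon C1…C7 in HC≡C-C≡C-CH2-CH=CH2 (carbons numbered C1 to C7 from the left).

C1 sp, C2 sp, C3 sp, C4 sp, C5 sp3, C6 sp2, C7 sp2

C1 has 2 σ bonds, plus two π bonds: steric number 2 → sp.
C2 carries 2 σ bonds, plus two π bonds, giving a steric number of 2, so it is sp.
C3 (2 σ bonds, plus two π bonds) has steric number 2: sp.
C4 (2 σ bonds, plus two π bonds) has steric number 2: sp.
C5 is sp3: 4 σ bonds, 4 electron-density regions.
C6 — 3 σ bonds, plus one π bond. Steric number 3, so sp2.
C7 — 3 σ bonds, plus one π bond. Steric number 3, so sp2.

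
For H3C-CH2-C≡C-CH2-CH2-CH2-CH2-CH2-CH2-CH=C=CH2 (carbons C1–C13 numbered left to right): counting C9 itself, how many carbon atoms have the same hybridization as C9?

8

C9 is sp3 (only σ bonds).
C1: sp3 ✓
C2: sp3 ✓
C3: sp
C4: sp
C5: sp3 ✓
C6: sp3 ✓
C7: sp3 ✓
C8: sp3 ✓
C9: sp3 ✓
C10: sp3 ✓
C11: sp2
C12: sp
C13: sp2
8 carbons are sp3.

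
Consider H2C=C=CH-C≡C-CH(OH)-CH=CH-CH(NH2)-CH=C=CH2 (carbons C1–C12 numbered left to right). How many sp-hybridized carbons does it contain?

4

C1: sp2
C2: sp ✓
C3: sp2
C4: sp ✓
C5: sp ✓
C6: sp3
C7: sp2
C8: sp2
C9: sp3
C10: sp2
C11: sp ✓
C12: sp2
C2, C4, C5, C11 → 4 sp carbons.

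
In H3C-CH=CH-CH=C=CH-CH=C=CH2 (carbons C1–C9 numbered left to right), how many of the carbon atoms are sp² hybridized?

6

C1: sp3
C2: sp2 ✓
C3: sp2 ✓
C4: sp2 ✓
C5: sp
C6: sp2 ✓
C7: sp2 ✓
C8: sp
C9: sp2 ✓
C2, C3, C4, C6, C7, C9 → 6 sp2 carbons.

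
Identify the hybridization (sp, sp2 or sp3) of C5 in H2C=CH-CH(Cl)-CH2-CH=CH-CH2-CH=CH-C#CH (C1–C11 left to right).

C5 is sp2: 3 σ bonds, plus one π bond, 3 electron-density regions.

sp²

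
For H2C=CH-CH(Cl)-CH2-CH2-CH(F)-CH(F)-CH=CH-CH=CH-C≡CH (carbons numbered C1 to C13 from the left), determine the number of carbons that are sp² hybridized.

6

C1: sp2 ✓
C2: sp2 ✓
C3: sp3
C4: sp3
C5: sp3
C6: sp3
C7: sp3
C8: sp2 ✓
C9: sp2 ✓
C10: sp2 ✓
C11: sp2 ✓
C12: sp
C13: sp
C1, C2, C8, C9, C10, C11 → 6 sp2 carbons.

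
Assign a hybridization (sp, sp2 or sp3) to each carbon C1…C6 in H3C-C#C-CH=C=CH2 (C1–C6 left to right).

C1 sp3, C2 sp, C3 sp, C4 sp2, C5 sp, C6 sp2

C1: 4 σ bonds; 4 regions of electron density → sp3.
C2: 2 σ bonds, plus two π bonds; 2 regions of electron density → sp.
C3: 2 σ bonds, plus two π bonds — 2 electron domains, sp.
C4: 3 σ bonds, plus one π bond; 3 regions of electron density → sp2.
C5 (2 σ bonds, plus two π bonds) has steric number 2: sp.
C6: 3 σ bonds, plus one π bond — 3 electron domains, sp2.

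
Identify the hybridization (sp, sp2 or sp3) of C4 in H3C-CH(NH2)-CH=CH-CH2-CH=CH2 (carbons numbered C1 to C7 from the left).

C4: 3 σ bonds, plus one π bond — 3 electron domains, sp2.

sp²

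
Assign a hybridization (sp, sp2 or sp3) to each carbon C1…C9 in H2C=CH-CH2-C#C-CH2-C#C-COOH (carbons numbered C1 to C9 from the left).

C1 has 3 σ bonds, plus one π bond: steric number 3 → sp2.
C2 (3 σ bonds, plus one π bond) has steric number 3: sp2.
C3 carries 4 σ bonds, giving a steric number of 4, so it is sp3.
C4 carries 2 σ bonds, plus two π bonds, giving a steric number of 2, so it is sp.
C5: 2 σ bonds, plus two π bonds; 2 regions of electron density → sp.
C6 — 4 σ bonds. Steric number 4, so sp3.
C7 (2 σ bonds, plus two π bonds) has steric number 2: sp.
C8 — 2 σ bonds, plus two π bonds. Steric number 2, so sp.
C9 has 3 σ bonds, plus one π bond: steric number 3 → sp2.

C1 sp2, C2 sp2, C3 sp3, C4 sp, C5 sp, C6 sp3, C7 sp, C8 sp, C9 sp2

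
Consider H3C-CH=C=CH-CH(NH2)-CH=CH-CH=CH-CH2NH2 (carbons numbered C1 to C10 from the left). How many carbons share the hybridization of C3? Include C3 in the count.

C3 is sp (two π bonds).
C1: sp3
C2: sp2
C3: sp ✓
C4: sp2
C5: sp3
C6: sp2
C7: sp2
C8: sp2
C9: sp2
C10: sp3
1 carbon is sp.

1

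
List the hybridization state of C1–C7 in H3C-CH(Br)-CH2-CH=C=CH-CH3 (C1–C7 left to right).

C1 sp3, C2 sp3, C3 sp3, C4 sp2, C5 sp, C6 sp2, C7 sp3

C1 (4 σ bonds) has steric number 4: sp3.
C2: 4 σ bonds — 4 electron domains, sp3.
C3: 4 σ bonds — 4 electron domains, sp3.
C4 carries 3 σ bonds, plus one π bond, giving a steric number of 3, so it is sp2.
C5 (2 σ bonds, plus two π bonds) has steric number 2: sp.
C6 is sp2: 3 σ bonds, plus one π bond, 3 electron-density regions.
C7 (4 σ bonds) has steric number 4: sp3.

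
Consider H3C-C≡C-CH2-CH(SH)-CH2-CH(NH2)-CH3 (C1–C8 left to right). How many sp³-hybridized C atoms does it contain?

6

C1: sp3 ✓
C2: sp
C3: sp
C4: sp3 ✓
C5: sp3 ✓
C6: sp3 ✓
C7: sp3 ✓
C8: sp3 ✓
C1, C4, C5, C6, C7, C8 → 6 sp3 carbons.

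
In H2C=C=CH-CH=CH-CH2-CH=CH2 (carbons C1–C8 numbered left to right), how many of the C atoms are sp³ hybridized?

C1: sp2
C2: sp
C3: sp2
C4: sp2
C5: sp2
C6: sp3 ✓
C7: sp2
C8: sp2
C6 → 1 sp3 carbon.

1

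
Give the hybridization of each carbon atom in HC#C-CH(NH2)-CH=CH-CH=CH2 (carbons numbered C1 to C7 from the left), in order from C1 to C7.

C1 sp, C2 sp, C3 sp3, C4 sp2, C5 sp2, C6 sp2, C7 sp2

C1: 2 σ bonds, plus two π bonds; 2 regions of electron density → sp.
C2 has 2 σ bonds, plus two π bonds: steric number 2 → sp.
C3: 4 σ bonds; 4 regions of electron density → sp3.
C4 is sp2: 3 σ bonds, plus one π bond, 3 electron-density regions.
C5 — 3 σ bonds, plus one π bond. Steric number 3, so sp2.
C6: 3 σ bonds, plus one π bond; 3 regions of electron density → sp2.
C7: 3 σ bonds, plus one π bond — 3 electron domains, sp2.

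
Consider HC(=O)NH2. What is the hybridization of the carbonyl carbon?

The carbonyl carbon is sp2: 3 σ bonds, plus one π bond, 3 electron-density regions.

sp²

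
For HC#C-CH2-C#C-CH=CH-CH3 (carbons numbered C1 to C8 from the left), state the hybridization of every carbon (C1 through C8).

C1: 2 σ bonds, plus two π bonds; 2 regions of electron density → sp.
C2 carries 2 σ bonds, plus two π bonds, giving a steric number of 2, so it is sp.
C3 is sp3: 4 σ bonds, 4 electron-density regions.
C4: 2 σ bonds, plus two π bonds; 2 regions of electron density → sp.
C5: 2 σ bonds, plus two π bonds — 2 electron domains, sp.
C6: 3 σ bonds, plus one π bond — 3 electron domains, sp2.
C7 has 3 σ bonds, plus one π bond: steric number 3 → sp2.
C8 has 4 σ bonds: steric number 4 → sp3.

C1 sp, C2 sp, C3 sp3, C4 sp, C5 sp, C6 sp2, C7 sp2, C8 sp3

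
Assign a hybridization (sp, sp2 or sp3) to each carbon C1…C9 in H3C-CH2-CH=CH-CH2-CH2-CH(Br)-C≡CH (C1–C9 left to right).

C1 sp3, C2 sp3, C3 sp2, C4 sp2, C5 sp3, C6 sp3, C7 sp3, C8 sp, C9 sp

C1 has 4 σ bonds: steric number 4 → sp3.
C2 (4 σ bonds) has steric number 4: sp3.
C3: 3 σ bonds, plus one π bond; 3 regions of electron density → sp2.
C4 (3 σ bonds, plus one π bond) has steric number 3: sp2.
C5 (4 σ bonds) has steric number 4: sp3.
C6 has 4 σ bonds: steric number 4 → sp3.
C7: 4 σ bonds — 4 electron domains, sp3.
C8 (2 σ bonds, plus two π bonds) has steric number 2: sp.
C9 carries 2 σ bonds, plus two π bonds, giving a steric number of 2, so it is sp.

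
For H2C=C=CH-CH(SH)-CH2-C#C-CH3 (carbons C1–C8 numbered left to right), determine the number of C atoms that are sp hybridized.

3

C1: sp2
C2: sp ✓
C3: sp2
C4: sp3
C5: sp3
C6: sp ✓
C7: sp ✓
C8: sp3
C2, C6, C7 → 3 sp carbons.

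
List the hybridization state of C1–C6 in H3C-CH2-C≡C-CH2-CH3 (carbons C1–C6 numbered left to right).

C1 sp3, C2 sp3, C3 sp, C4 sp, C5 sp3, C6 sp3

C1: 4 σ bonds — 4 electron domains, sp3.
C2 is sp3: 4 σ bonds, 4 electron-density regions.
C3 (2 σ bonds, plus two π bonds) has steric number 2: sp.
C4: 2 σ bonds, plus two π bonds; 2 regions of electron density → sp.
C5 (4 σ bonds) has steric number 4: sp3.
C6 (4 σ bonds) has steric number 4: sp3.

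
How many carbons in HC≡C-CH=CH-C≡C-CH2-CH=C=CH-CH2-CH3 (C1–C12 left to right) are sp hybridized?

5

C1: sp ✓
C2: sp ✓
C3: sp2
C4: sp2
C5: sp ✓
C6: sp ✓
C7: sp3
C8: sp2
C9: sp ✓
C10: sp2
C11: sp3
C12: sp3
C1, C2, C5, C6, C9 → 5 sp carbons.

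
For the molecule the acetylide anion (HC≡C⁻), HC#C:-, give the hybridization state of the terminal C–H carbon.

sp

The terminal C–H carbon carries 2 σ bonds, plus two π bonds, giving a steric number of 2, so it is sp.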